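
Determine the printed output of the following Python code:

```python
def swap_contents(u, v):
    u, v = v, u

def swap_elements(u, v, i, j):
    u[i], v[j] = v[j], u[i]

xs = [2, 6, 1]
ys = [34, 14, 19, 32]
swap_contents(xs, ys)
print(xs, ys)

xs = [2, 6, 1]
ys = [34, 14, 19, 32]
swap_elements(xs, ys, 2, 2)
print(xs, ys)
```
[2, 6, 1] [34, 14, 19, 32]
[2, 6, 19] [34, 14, 1, 32]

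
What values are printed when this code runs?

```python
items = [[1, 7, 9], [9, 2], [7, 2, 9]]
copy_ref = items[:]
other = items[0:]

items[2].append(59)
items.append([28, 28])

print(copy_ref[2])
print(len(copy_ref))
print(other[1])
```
[7, 2, 9, 59]
3
[9, 2]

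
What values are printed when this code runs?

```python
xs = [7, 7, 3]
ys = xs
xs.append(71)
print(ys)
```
[7, 7, 3, 71]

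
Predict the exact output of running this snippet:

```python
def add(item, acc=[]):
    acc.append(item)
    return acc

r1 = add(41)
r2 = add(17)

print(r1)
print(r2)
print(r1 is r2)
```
[41, 17]
[41, 17]
True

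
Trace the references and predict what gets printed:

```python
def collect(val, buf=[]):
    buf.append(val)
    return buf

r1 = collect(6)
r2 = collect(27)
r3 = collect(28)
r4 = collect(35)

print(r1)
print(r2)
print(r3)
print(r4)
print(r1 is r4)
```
[6, 27, 28, 35]
[6, 27, 28, 35]
[6, 27, 28, 35]
[6, 27, 28, 35]
True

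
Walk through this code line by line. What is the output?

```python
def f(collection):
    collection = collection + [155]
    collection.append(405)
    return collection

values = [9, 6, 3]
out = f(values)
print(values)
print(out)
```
[9, 6, 3]
[9, 6, 3, 155, 405]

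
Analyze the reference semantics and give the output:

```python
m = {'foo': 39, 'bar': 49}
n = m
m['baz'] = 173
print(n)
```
{'foo': 39, 'bar': 49, 'baz': 173}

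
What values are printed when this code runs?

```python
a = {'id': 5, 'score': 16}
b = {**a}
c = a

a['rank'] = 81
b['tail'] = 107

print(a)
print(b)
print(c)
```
{'id': 5, 'score': 16, 'rank': 81}
{'id': 5, 'score': 16, 'tail': 107}
{'id': 5, 'score': 16, 'rank': 81}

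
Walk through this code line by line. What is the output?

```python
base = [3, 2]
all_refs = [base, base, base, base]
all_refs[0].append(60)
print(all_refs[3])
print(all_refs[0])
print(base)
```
[3, 2, 60]
[3, 2, 60]
[3, 2, 60]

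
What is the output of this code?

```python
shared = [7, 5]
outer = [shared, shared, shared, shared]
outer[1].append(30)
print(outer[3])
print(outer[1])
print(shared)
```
[7, 5, 30]
[7, 5, 30]
[7, 5, 30]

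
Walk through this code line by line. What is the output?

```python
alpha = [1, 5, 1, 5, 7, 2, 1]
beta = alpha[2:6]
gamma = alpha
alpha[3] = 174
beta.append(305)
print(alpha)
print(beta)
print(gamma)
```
[1, 5, 1, 174, 7, 2, 1]
[1, 5, 7, 2, 305]
[1, 5, 1, 174, 7, 2, 1]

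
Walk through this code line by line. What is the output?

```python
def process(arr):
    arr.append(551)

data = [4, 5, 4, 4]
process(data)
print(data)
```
[4, 5, 4, 4, 551]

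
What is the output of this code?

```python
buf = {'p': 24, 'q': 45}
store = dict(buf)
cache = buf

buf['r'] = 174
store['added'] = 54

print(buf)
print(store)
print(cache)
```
{'p': 24, 'q': 45, 'r': 174}
{'p': 24, 'q': 45, 'added': 54}
{'p': 24, 'q': 45, 'r': 174}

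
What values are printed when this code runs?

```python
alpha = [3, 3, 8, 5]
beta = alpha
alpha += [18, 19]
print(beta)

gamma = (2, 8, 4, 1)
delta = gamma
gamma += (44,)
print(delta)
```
[3, 3, 8, 5, 18, 19]
(2, 8, 4, 1)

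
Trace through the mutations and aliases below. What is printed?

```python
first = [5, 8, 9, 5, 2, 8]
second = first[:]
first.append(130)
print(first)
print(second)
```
[5, 8, 9, 5, 2, 8, 130]
[5, 8, 9, 5, 2, 8]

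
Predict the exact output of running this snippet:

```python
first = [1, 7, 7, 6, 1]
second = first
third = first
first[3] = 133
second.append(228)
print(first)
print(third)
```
[1, 7, 7, 133, 1, 228]
[1, 7, 7, 133, 1, 228]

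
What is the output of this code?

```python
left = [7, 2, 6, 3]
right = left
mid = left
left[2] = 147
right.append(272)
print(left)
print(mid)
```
[7, 2, 147, 3, 272]
[7, 2, 147, 3, 272]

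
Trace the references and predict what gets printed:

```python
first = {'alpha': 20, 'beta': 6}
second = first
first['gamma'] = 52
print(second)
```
{'alpha': 20, 'beta': 6, 'gamma': 52}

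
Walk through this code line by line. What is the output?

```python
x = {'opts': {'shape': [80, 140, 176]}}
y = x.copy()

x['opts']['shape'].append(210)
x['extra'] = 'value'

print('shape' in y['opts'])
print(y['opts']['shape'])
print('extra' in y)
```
True
[80, 140, 176, 210]
False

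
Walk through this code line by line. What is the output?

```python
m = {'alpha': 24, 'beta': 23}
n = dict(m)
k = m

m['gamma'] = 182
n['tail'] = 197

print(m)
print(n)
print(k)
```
{'alpha': 24, 'beta': 23, 'gamma': 182}
{'alpha': 24, 'beta': 23, 'tail': 197}
{'alpha': 24, 'beta': 23, 'gamma': 182}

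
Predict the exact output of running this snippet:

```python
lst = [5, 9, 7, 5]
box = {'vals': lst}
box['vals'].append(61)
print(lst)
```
[5, 9, 7, 5, 61]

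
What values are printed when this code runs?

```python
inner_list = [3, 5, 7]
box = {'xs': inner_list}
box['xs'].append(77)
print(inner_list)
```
[3, 5, 7, 77]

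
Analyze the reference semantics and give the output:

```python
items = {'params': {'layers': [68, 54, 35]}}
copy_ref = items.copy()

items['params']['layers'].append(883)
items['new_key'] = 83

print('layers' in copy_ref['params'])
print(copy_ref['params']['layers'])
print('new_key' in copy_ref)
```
True
[68, 54, 35, 883]
False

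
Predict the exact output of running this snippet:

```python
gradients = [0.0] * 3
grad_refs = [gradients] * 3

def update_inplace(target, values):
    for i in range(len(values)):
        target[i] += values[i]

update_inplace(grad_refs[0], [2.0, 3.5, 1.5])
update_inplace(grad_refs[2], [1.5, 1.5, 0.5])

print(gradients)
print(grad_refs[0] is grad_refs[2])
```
[3.5, 5.0, 2.0]
True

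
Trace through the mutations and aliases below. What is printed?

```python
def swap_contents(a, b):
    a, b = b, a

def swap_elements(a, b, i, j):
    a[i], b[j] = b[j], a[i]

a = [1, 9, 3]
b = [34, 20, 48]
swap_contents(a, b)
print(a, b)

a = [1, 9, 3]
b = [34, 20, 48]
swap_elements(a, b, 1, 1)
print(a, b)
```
[1, 9, 3] [34, 20, 48]
[1, 20, 3] [34, 9, 48]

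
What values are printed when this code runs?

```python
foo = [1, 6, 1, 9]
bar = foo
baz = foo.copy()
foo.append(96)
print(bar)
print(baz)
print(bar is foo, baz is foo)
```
[1, 6, 1, 9, 96]
[1, 6, 1, 9]
True False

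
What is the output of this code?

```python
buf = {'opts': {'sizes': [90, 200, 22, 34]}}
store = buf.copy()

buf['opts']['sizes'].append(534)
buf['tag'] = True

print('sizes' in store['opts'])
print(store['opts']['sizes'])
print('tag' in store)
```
True
[90, 200, 22, 34, 534]
False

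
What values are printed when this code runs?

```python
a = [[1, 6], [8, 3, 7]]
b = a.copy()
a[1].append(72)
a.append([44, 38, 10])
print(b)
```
[[1, 6], [8, 3, 7, 72]]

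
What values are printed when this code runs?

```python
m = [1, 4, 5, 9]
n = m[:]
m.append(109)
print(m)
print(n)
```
[1, 4, 5, 9, 109]
[1, 4, 5, 9]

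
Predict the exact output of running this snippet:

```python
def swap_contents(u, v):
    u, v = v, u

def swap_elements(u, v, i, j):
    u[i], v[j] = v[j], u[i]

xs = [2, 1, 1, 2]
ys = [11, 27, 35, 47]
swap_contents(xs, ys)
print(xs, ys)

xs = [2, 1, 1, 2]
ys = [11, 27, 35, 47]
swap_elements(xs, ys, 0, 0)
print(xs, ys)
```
[2, 1, 1, 2] [11, 27, 35, 47]
[11, 1, 1, 2] [2, 27, 35, 47]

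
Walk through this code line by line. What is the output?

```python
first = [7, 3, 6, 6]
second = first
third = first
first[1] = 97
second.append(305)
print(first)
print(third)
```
[7, 97, 6, 6, 305]
[7, 97, 6, 6, 305]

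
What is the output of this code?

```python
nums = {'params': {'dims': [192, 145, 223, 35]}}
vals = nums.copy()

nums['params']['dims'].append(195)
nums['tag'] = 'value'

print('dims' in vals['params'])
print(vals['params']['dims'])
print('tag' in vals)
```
True
[192, 145, 223, 35, 195]
False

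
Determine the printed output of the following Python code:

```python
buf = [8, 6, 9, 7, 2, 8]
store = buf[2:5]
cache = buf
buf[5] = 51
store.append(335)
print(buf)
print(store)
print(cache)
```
[8, 6, 9, 7, 2, 51]
[9, 7, 2, 335]
[8, 6, 9, 7, 2, 51]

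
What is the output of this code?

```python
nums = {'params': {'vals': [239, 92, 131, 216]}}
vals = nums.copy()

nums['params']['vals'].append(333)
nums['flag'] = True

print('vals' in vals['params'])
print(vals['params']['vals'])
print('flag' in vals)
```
True
[239, 92, 131, 216, 333]
False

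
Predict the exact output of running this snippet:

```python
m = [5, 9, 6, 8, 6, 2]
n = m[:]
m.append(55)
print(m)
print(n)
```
[5, 9, 6, 8, 6, 2, 55]
[5, 9, 6, 8, 6, 2]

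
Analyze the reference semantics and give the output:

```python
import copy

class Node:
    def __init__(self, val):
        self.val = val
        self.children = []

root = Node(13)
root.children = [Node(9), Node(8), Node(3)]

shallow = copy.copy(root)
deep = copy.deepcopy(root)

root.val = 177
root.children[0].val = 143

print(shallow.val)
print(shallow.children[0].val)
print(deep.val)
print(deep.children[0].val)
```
13
143
13
9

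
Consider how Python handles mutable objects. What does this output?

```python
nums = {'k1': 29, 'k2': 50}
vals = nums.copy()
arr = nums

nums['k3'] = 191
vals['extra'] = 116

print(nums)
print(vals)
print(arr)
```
{'k1': 29, 'k2': 50, 'k3': 191}
{'k1': 29, 'k2': 50, 'extra': 116}
{'k1': 29, 'k2': 50, 'k3': 191}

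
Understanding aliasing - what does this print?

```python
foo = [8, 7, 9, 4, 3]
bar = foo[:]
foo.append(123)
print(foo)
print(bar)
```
[8, 7, 9, 4, 3, 123]
[8, 7, 9, 4, 3]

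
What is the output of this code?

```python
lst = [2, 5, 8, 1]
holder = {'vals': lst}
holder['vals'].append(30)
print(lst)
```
[2, 5, 8, 1, 30]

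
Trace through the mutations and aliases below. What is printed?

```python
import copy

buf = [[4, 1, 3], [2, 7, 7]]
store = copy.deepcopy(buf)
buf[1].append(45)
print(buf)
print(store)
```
[[4, 1, 3], [2, 7, 7, 45]]
[[4, 1, 3], [2, 7, 7]]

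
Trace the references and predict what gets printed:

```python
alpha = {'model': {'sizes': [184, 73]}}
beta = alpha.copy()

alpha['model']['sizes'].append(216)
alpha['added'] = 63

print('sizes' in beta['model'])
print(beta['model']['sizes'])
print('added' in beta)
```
True
[184, 73, 216]
False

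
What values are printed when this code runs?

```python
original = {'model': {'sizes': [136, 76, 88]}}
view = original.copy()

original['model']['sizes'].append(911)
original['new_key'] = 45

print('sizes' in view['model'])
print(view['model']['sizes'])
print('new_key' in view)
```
True
[136, 76, 88, 911]
False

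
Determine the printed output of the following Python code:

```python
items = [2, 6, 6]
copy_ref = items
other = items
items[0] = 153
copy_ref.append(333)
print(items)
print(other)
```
[153, 6, 6, 333]
[153, 6, 6, 333]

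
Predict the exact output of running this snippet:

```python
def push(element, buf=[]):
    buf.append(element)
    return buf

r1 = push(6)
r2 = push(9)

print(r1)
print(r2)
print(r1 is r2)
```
[6, 9]
[6, 9]
True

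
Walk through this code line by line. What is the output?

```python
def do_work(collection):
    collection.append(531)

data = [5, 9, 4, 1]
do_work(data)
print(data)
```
[5, 9, 4, 1, 531]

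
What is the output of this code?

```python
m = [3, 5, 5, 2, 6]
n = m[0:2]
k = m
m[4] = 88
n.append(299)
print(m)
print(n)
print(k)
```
[3, 5, 5, 2, 88]
[3, 5, 299]
[3, 5, 5, 2, 88]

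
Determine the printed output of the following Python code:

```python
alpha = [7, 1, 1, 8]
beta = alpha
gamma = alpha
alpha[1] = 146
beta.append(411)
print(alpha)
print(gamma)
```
[7, 146, 1, 8, 411]
[7, 146, 1, 8, 411]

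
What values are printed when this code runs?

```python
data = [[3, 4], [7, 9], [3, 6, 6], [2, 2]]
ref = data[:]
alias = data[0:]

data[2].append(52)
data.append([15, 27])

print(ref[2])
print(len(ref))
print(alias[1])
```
[3, 6, 6, 52]
4
[7, 9]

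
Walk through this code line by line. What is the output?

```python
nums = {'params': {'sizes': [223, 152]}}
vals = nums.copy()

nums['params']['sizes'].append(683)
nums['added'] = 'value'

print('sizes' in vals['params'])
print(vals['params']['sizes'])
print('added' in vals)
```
True
[223, 152, 683]
False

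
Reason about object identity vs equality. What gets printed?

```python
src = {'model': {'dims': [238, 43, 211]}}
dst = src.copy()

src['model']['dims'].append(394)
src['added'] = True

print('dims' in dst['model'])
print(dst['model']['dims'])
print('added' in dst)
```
True
[238, 43, 211, 394]
False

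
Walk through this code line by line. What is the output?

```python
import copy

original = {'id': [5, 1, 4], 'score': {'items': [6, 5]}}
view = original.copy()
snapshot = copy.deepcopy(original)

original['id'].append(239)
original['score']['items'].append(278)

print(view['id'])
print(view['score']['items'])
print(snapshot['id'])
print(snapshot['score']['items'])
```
[5, 1, 4, 239]
[6, 5, 278]
[5, 1, 4]
[6, 5]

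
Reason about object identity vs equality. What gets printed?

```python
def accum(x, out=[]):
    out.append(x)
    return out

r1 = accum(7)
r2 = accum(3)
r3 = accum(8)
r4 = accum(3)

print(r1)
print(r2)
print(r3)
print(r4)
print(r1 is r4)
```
[7, 3, 8, 3]
[7, 3, 8, 3]
[7, 3, 8, 3]
[7, 3, 8, 3]
True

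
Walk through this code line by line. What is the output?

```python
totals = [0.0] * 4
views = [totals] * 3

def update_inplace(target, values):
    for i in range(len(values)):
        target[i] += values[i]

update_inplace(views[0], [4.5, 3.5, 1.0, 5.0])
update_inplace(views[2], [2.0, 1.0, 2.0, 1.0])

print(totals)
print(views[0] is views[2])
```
[6.5, 4.5, 3.0, 6.0]
True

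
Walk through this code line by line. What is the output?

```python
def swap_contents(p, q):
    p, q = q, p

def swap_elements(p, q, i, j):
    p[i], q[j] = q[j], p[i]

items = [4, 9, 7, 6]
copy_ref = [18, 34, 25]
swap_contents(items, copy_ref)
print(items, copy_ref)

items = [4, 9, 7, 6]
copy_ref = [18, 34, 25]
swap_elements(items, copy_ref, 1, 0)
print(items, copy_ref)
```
[4, 9, 7, 6] [18, 34, 25]
[4, 18, 7, 6] [9, 34, 25]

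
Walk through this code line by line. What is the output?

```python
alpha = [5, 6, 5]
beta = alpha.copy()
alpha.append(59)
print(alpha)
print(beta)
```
[5, 6, 5, 59]
[5, 6, 5]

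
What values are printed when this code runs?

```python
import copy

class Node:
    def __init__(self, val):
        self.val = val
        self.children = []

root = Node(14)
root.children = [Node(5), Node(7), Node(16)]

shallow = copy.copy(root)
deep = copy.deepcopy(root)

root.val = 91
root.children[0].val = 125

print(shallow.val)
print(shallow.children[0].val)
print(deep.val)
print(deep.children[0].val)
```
14
125
14
5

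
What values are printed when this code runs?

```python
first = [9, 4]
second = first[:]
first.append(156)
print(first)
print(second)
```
[9, 4, 156]
[9, 4]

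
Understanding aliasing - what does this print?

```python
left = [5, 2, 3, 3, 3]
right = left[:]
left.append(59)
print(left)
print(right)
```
[5, 2, 3, 3, 3, 59]
[5, 2, 3, 3, 3]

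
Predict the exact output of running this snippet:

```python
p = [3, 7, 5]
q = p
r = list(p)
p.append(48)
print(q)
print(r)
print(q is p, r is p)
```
[3, 7, 5, 48]
[3, 7, 5]
True False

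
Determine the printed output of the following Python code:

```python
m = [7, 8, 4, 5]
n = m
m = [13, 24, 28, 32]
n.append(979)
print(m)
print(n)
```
[13, 24, 28, 32]
[7, 8, 4, 5, 979]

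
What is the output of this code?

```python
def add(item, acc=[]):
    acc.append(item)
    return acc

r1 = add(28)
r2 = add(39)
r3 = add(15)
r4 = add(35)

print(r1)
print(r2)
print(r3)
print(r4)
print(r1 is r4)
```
[28, 39, 15, 35]
[28, 39, 15, 35]
[28, 39, 15, 35]
[28, 39, 15, 35]
True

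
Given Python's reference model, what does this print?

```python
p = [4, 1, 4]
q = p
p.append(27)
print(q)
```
[4, 1, 4, 27]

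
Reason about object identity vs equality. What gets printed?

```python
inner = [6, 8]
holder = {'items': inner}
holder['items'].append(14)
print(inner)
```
[6, 8, 14]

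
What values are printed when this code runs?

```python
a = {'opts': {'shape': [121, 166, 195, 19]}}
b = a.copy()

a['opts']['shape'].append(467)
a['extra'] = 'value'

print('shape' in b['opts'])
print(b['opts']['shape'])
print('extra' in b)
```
True
[121, 166, 195, 19, 467]
False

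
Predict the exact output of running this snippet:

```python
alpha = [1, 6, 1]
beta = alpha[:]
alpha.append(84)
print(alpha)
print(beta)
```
[1, 6, 1, 84]
[1, 6, 1]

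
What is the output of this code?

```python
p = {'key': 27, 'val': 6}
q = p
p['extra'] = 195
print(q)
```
{'key': 27, 'val': 6, 'extra': 195}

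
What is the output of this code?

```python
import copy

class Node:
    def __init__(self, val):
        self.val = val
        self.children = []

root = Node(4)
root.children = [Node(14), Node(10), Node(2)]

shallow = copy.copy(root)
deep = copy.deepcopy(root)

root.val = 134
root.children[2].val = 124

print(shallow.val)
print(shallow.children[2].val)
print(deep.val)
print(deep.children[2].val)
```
4
124
4
2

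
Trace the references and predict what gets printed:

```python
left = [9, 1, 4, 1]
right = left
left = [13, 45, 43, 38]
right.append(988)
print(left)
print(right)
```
[13, 45, 43, 38]
[9, 1, 4, 1, 988]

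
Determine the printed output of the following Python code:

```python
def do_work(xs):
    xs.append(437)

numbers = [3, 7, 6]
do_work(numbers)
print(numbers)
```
[3, 7, 6, 437]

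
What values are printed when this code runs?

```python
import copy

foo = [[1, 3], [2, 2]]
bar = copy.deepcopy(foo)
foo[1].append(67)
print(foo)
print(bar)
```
[[1, 3], [2, 2, 67]]
[[1, 3], [2, 2]]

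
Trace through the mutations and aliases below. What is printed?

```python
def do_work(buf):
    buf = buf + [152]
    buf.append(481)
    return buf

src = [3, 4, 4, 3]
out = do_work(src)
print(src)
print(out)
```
[3, 4, 4, 3]
[3, 4, 4, 3, 152, 481]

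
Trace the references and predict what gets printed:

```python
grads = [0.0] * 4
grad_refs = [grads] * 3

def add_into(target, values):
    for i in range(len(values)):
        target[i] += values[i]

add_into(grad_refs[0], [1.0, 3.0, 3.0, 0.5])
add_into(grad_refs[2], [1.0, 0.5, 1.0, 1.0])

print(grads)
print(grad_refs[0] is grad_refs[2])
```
[2.0, 3.5, 4.0, 1.5]
True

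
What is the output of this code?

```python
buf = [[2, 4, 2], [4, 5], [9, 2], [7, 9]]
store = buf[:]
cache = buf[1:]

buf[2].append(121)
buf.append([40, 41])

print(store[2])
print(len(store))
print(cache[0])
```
[9, 2, 121]
4
[4, 5]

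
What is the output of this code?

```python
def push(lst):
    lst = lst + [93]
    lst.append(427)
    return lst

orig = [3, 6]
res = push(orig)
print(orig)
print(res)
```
[3, 6]
[3, 6, 93, 427]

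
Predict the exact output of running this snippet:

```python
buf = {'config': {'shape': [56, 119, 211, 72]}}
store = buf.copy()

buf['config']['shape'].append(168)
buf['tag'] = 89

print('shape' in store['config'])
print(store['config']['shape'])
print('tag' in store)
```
True
[56, 119, 211, 72, 168]
False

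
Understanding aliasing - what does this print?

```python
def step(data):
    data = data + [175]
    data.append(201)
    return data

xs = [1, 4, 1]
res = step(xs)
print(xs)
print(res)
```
[1, 4, 1]
[1, 4, 1, 175, 201]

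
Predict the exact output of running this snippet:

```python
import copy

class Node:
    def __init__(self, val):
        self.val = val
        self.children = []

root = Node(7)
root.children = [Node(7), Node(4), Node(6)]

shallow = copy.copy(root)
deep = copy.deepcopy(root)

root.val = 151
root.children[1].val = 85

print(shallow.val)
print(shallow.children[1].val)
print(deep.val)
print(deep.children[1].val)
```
7
85
7
4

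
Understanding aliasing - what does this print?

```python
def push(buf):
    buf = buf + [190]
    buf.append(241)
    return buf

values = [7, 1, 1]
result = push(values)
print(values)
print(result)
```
[7, 1, 1]
[7, 1, 1, 190, 241]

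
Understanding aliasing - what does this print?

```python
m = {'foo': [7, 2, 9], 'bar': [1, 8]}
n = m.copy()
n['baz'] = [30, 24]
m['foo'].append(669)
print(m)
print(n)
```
{'foo': [7, 2, 9, 669], 'bar': [1, 8]}
{'foo': [7, 2, 9, 669], 'bar': [1, 8], 'baz': [30, 24]}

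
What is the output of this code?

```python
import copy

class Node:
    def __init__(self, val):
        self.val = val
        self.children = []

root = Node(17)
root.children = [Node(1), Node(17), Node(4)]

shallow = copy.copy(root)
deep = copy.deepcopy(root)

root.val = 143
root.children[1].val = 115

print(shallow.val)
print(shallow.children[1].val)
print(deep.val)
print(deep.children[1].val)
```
17
115
17
17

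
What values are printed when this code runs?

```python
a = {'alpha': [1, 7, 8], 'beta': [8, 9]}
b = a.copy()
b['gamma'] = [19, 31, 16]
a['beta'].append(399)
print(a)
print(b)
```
{'alpha': [1, 7, 8], 'beta': [8, 9, 399]}
{'alpha': [1, 7, 8], 'beta': [8, 9, 399], 'gamma': [19, 31, 16]}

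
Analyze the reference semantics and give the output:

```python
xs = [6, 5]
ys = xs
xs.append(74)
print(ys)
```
[6, 5, 74]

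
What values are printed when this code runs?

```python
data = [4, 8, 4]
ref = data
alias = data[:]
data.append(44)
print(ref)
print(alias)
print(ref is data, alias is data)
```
[4, 8, 4, 44]
[4, 8, 4]
True False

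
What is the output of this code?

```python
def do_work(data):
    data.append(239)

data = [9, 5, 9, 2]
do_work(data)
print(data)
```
[9, 5, 9, 2, 239]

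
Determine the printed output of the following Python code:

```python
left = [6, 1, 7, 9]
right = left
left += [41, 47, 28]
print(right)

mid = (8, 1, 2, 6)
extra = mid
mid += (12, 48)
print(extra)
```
[6, 1, 7, 9, 41, 47, 28]
(8, 1, 2, 6)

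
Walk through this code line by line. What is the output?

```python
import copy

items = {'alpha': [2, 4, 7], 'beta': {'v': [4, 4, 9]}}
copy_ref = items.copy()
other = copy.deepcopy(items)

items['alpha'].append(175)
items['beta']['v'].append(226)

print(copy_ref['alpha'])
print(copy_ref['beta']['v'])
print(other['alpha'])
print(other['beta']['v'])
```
[2, 4, 7, 175]
[4, 4, 9, 226]
[2, 4, 7]
[4, 4, 9]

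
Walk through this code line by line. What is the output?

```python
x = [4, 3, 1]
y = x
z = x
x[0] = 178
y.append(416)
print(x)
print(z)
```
[178, 3, 1, 416]
[178, 3, 1, 416]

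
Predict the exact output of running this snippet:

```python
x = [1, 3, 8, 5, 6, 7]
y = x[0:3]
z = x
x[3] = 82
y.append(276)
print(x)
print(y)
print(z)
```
[1, 3, 8, 82, 6, 7]
[1, 3, 8, 276]
[1, 3, 8, 82, 6, 7]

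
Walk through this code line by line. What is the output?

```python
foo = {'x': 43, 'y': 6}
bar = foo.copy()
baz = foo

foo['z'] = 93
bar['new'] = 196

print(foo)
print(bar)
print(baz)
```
{'x': 43, 'y': 6, 'z': 93}
{'x': 43, 'y': 6, 'new': 196}
{'x': 43, 'y': 6, 'z': 93}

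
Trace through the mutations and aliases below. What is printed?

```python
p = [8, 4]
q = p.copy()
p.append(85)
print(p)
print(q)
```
[8, 4, 85]
[8, 4]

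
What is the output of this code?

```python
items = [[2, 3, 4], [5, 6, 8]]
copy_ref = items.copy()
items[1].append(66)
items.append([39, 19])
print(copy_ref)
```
[[2, 3, 4], [5, 6, 8, 66]]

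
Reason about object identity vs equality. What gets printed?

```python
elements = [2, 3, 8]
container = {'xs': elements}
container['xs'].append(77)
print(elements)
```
[2, 3, 8, 77]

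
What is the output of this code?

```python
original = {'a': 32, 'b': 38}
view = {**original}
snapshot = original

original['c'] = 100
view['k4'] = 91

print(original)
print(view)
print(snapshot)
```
{'a': 32, 'b': 38, 'c': 100}
{'a': 32, 'b': 38, 'k4': 91}
{'a': 32, 'b': 38, 'c': 100}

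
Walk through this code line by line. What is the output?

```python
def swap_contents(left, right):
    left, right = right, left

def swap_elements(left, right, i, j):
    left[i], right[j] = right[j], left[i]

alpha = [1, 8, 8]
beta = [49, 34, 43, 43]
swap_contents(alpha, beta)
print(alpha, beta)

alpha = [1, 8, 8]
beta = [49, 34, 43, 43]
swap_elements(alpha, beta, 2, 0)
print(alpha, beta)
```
[1, 8, 8] [49, 34, 43, 43]
[1, 8, 49] [8, 34, 43, 43]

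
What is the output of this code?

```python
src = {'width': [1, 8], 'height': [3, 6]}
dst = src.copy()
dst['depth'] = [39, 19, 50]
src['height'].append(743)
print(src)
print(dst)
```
{'width': [1, 8], 'height': [3, 6, 743]}
{'width': [1, 8], 'height': [3, 6, 743], 'depth': [39, 19, 50]}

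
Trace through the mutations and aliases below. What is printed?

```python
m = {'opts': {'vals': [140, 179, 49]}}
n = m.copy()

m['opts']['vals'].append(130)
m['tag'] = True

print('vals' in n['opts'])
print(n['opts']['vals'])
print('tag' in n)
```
True
[140, 179, 49, 130]
False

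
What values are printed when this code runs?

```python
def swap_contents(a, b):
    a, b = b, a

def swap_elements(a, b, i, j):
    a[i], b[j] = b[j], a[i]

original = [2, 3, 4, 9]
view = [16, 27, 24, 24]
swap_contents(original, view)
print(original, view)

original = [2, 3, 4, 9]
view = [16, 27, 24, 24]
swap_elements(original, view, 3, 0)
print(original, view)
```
[2, 3, 4, 9] [16, 27, 24, 24]
[2, 3, 4, 16] [9, 27, 24, 24]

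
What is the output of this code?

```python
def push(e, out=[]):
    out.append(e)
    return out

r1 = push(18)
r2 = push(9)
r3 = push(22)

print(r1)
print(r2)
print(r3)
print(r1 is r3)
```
[18, 9, 22]
[18, 9, 22]
[18, 9, 22]
True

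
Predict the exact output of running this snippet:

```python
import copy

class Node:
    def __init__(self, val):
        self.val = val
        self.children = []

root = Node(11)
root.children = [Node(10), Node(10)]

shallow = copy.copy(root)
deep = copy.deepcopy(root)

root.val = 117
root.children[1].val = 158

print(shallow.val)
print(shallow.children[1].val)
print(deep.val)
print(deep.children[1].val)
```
11
158
11
10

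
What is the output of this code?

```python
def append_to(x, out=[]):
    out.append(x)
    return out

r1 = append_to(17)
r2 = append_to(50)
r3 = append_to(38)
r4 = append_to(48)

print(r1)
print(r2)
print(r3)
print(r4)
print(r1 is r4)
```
[17, 50, 38, 48]
[17, 50, 38, 48]
[17, 50, 38, 48]
[17, 50, 38, 48]
True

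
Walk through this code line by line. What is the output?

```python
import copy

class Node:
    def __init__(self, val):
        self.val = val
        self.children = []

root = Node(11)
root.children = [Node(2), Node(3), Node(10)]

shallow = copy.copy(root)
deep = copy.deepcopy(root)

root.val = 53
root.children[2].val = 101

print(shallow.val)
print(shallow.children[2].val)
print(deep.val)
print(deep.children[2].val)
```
11
101
11
10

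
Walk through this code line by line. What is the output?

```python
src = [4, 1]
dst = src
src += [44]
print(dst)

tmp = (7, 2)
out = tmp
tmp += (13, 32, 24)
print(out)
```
[4, 1, 44]
(7, 2)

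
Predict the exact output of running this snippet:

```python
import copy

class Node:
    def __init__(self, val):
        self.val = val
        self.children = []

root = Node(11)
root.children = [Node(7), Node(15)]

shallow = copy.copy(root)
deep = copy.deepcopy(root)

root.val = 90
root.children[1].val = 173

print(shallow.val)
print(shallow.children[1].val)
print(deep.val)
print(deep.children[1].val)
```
11
173
11
15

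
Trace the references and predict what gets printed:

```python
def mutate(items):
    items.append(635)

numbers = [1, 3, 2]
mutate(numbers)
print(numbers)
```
[1, 3, 2, 635]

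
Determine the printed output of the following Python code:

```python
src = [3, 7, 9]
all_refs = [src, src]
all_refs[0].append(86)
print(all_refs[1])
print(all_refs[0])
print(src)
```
[3, 7, 9, 86]
[3, 7, 9, 86]
[3, 7, 9, 86]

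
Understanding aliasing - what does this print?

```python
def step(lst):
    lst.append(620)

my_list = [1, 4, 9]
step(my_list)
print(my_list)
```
[1, 4, 9, 620]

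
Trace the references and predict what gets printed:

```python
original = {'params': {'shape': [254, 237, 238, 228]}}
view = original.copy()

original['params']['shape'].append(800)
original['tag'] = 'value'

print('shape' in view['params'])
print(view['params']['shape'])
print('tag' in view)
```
True
[254, 237, 238, 228, 800]
False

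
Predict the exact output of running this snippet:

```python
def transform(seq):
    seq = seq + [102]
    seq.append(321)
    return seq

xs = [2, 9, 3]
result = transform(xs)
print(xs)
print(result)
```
[2, 9, 3]
[2, 9, 3, 102, 321]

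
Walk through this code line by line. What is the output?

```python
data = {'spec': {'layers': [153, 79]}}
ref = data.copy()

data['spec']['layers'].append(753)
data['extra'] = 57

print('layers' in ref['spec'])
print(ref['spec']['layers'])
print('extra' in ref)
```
True
[153, 79, 753]
False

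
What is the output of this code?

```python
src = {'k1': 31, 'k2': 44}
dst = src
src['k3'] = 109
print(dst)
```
{'k1': 31, 'k2': 44, 'k3': 109}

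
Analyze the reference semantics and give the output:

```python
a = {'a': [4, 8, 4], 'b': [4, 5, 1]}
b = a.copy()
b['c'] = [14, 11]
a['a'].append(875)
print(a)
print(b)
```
{'a': [4, 8, 4, 875], 'b': [4, 5, 1]}
{'a': [4, 8, 4, 875], 'b': [4, 5, 1], 'c': [14, 11]}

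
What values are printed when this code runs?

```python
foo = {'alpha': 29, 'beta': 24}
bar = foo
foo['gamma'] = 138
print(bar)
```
{'alpha': 29, 'beta': 24, 'gamma': 138}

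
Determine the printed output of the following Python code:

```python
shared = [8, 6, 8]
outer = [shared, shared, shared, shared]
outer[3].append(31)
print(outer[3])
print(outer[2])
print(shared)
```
[8, 6, 8, 31]
[8, 6, 8, 31]
[8, 6, 8, 31]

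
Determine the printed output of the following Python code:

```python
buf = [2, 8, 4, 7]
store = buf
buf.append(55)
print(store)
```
[2, 8, 4, 7, 55]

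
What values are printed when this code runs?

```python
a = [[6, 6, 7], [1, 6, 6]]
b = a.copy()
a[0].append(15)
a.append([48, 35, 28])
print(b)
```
[[6, 6, 7, 15], [1, 6, 6]]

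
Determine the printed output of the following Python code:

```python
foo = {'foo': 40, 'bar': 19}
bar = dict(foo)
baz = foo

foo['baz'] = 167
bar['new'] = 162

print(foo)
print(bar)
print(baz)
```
{'foo': 40, 'bar': 19, 'baz': 167}
{'foo': 40, 'bar': 19, 'new': 162}
{'foo': 40, 'bar': 19, 'baz': 167}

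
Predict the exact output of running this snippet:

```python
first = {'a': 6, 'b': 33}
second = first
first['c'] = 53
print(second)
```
{'a': 6, 'b': 33, 'c': 53}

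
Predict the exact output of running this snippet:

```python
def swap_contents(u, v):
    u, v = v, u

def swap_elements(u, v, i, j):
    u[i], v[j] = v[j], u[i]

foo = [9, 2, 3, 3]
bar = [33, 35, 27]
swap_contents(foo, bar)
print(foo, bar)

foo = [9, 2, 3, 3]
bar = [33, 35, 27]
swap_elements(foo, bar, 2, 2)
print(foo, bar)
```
[9, 2, 3, 3] [33, 35, 27]
[9, 2, 27, 3] [33, 35, 3]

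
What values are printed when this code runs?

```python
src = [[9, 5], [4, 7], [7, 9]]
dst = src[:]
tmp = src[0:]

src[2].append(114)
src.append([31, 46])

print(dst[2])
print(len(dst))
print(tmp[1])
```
[7, 9, 114]
3
[4, 7]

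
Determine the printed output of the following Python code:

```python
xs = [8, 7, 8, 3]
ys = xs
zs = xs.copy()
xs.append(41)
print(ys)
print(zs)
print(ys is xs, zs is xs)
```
[8, 7, 8, 3, 41]
[8, 7, 8, 3]
True False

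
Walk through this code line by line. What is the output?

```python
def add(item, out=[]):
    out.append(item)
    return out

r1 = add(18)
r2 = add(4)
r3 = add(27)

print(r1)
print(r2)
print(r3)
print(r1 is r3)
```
[18, 4, 27]
[18, 4, 27]
[18, 4, 27]
True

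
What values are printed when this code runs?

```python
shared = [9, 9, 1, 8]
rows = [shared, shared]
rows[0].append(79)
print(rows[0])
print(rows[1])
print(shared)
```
[9, 9, 1, 8, 79]
[9, 9, 1, 8, 79]
[9, 9, 1, 8, 79]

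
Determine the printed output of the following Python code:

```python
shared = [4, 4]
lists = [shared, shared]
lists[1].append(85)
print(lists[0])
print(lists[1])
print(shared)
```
[4, 4, 85]
[4, 4, 85]
[4, 4, 85]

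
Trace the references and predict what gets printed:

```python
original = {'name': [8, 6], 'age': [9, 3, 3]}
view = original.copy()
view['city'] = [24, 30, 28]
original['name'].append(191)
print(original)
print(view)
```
{'name': [8, 6, 191], 'age': [9, 3, 3]}
{'name': [8, 6, 191], 'age': [9, 3, 3], 'city': [24, 30, 28]}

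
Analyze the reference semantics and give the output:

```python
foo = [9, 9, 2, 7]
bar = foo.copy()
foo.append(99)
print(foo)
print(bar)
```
[9, 9, 2, 7, 99]
[9, 9, 2, 7]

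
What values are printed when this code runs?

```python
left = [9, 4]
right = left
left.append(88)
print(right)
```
[9, 4, 88]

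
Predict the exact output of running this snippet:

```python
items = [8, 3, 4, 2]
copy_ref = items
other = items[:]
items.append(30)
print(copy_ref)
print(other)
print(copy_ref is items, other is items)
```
[8, 3, 4, 2, 30]
[8, 3, 4, 2]
True False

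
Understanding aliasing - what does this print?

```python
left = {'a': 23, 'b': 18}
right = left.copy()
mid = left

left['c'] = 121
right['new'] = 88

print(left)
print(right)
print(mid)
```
{'a': 23, 'b': 18, 'c': 121}
{'a': 23, 'b': 18, 'new': 88}
{'a': 23, 'b': 18, 'c': 121}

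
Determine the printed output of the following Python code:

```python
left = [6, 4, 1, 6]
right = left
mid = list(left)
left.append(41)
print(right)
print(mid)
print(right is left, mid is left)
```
[6, 4, 1, 6, 41]
[6, 4, 1, 6]
True False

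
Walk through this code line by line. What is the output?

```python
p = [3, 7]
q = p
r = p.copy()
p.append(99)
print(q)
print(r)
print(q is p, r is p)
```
[3, 7, 99]
[3, 7]
True False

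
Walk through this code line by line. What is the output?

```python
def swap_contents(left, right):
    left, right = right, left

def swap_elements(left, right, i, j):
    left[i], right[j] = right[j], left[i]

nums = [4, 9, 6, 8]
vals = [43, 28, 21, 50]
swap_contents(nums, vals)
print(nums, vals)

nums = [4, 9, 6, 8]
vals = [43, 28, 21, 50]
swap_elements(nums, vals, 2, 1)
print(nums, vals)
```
[4, 9, 6, 8] [43, 28, 21, 50]
[4, 9, 28, 8] [43, 6, 21, 50]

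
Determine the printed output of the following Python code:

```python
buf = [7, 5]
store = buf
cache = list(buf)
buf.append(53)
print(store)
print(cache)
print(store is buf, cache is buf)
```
[7, 5, 53]
[7, 5]
True False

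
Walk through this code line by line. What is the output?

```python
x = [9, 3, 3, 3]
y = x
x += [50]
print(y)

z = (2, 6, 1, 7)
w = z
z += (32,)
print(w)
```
[9, 3, 3, 3, 50]
(2, 6, 1, 7)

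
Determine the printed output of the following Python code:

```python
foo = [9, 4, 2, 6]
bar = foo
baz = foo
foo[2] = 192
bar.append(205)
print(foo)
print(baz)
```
[9, 4, 192, 6, 205]
[9, 4, 192, 6, 205]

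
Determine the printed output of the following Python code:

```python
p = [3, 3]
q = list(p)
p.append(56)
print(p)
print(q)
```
[3, 3, 56]
[3, 3]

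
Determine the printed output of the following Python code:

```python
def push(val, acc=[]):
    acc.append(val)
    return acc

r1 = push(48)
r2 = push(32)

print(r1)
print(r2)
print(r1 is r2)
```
[48, 32]
[48, 32]
True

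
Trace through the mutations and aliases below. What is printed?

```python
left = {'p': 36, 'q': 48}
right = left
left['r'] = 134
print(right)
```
{'p': 36, 'q': 48, 'r': 134}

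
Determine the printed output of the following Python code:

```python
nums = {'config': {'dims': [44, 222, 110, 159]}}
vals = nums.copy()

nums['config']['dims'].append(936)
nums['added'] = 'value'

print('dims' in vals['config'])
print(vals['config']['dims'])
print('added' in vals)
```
True
[44, 222, 110, 159, 936]
False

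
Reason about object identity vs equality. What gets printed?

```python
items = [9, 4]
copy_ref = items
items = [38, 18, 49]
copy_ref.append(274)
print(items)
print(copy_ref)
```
[38, 18, 49]
[9, 4, 274]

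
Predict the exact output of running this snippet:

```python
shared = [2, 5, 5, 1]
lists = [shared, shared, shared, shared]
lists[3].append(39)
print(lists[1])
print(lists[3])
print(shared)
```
[2, 5, 5, 1, 39]
[2, 5, 5, 1, 39]
[2, 5, 5, 1, 39]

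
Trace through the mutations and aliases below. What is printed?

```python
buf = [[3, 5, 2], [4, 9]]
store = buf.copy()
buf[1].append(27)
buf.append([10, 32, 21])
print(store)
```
[[3, 5, 2], [4, 9, 27]]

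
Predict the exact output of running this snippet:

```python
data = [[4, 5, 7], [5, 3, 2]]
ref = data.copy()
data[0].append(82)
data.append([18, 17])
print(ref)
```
[[4, 5, 7, 82], [5, 3, 2]]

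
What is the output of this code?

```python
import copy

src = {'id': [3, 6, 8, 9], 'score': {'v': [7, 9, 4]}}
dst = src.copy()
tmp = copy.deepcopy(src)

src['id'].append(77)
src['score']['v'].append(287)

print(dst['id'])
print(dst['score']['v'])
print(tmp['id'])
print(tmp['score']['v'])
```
[3, 6, 8, 9, 77]
[7, 9, 4, 287]
[3, 6, 8, 9]
[7, 9, 4]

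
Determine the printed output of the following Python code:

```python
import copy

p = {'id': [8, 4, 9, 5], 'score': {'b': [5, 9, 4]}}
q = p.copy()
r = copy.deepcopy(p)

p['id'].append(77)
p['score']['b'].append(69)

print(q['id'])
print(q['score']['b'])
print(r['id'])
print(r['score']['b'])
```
[8, 4, 9, 5, 77]
[5, 9, 4, 69]
[8, 4, 9, 5]
[5, 9, 4]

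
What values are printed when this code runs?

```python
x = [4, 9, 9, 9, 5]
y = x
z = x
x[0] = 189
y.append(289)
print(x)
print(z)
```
[189, 9, 9, 9, 5, 289]
[189, 9, 9, 9, 5, 289]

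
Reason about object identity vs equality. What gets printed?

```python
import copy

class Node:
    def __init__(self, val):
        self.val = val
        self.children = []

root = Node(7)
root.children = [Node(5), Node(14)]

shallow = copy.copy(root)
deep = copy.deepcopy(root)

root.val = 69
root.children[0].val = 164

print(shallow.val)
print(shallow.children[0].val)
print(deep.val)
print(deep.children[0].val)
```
7
164
7
5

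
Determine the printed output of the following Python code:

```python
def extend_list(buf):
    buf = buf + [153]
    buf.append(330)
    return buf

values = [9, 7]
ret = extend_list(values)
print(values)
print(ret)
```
[9, 7]
[9, 7, 153, 330]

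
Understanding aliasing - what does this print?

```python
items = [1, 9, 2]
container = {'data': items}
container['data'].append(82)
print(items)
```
[1, 9, 2, 82]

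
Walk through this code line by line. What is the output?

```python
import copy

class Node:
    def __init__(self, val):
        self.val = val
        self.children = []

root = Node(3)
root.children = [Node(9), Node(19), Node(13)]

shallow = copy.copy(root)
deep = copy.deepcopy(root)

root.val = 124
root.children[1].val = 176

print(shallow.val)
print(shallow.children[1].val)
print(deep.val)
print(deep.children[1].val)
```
3
176
3
19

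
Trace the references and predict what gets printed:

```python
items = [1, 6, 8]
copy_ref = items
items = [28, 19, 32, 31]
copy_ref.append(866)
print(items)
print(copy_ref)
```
[28, 19, 32, 31]
[1, 6, 8, 866]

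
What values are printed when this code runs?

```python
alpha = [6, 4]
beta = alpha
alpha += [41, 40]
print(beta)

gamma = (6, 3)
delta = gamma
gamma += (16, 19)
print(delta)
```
[6, 4, 41, 40]
(6, 3)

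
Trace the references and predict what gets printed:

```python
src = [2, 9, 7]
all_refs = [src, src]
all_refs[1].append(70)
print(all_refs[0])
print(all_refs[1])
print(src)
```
[2, 9, 7, 70]
[2, 9, 7, 70]
[2, 9, 7, 70]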